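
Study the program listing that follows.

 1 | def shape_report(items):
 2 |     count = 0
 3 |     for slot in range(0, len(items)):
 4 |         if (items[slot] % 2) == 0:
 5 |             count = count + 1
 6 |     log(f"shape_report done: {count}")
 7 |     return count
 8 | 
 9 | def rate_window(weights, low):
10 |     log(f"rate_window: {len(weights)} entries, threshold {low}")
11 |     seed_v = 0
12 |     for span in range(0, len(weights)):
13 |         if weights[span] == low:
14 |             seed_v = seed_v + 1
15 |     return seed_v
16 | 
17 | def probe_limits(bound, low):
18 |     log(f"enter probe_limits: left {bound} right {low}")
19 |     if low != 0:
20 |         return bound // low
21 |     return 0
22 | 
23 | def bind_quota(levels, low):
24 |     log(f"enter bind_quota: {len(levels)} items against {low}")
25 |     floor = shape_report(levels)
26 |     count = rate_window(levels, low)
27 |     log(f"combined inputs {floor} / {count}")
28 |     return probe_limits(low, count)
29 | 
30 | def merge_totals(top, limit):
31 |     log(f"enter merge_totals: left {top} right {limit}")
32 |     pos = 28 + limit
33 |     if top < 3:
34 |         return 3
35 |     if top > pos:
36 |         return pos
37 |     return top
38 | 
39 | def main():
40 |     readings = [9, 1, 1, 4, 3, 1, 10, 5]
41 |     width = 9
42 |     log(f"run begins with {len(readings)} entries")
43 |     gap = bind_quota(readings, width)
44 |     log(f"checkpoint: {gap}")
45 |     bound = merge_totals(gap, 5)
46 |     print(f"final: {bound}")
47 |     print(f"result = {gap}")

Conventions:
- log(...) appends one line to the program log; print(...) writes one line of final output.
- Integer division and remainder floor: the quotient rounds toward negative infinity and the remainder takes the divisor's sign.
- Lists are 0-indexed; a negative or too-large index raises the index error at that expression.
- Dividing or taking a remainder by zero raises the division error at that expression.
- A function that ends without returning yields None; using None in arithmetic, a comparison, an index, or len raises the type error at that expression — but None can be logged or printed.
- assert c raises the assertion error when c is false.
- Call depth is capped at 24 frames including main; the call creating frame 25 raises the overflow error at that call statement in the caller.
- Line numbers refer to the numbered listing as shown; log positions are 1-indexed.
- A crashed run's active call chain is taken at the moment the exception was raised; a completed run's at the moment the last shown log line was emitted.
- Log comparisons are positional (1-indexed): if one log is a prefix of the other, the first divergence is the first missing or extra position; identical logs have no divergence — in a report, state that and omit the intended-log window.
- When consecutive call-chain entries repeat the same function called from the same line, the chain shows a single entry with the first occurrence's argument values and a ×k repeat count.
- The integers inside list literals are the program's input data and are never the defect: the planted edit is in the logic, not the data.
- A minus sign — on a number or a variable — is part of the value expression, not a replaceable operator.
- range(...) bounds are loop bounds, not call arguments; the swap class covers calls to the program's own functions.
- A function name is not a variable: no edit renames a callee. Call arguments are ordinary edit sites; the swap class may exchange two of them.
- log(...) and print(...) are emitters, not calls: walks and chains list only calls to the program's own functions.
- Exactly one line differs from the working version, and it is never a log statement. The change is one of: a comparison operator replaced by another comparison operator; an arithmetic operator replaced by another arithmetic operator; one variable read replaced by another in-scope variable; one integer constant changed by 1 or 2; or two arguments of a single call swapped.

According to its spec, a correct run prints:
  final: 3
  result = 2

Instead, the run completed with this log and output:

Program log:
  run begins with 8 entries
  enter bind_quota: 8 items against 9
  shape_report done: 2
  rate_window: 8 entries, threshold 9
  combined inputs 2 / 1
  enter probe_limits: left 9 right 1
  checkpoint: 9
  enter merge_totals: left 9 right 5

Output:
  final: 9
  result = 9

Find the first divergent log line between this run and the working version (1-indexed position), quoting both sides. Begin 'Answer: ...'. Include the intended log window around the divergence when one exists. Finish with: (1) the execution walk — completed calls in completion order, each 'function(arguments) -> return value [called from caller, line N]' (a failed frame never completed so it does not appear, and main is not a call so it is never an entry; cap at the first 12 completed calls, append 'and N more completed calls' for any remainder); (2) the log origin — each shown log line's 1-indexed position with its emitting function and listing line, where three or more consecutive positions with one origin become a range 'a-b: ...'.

Answer: position 6 — the shown line 'enter probe_limits: left 9 right 1' should read 'enter probe_limits: left 2 right 1'.
Intended log window:
  4: rate_window: 8 entries, threshold 9
  5: combined inputs 2 / 1
  6: enter probe_limits: left 2 right 1
  7: checkpoint: 2
Execution walk:
  shape_report([9, 1, 1, 4, 3, 1, 10, 5]) -> 2  [called from bind_quota, line 25]
  rate_window([9, 1, 1, 4, 3, 1, 10, 5], 9) -> 1  [called from bind_quota, line 26]
  probe_limits(9, 1) -> 9  [called from bind_quota, line 28]
  bind_quota([9, 1, 1, 4, 3, 1, 10, 5], 9) -> 9  [called from main, line 43]
  merge_totals(9, 5) -> 9  [called from main, line 45]
Log origin:
  1 — main, line 42
  2 — bind_quota, line 24
  3 — shape_report, line 6
  4 — rate_window, line 10
  5 — bind_quota, line 27
  6 — probe_limits, line 18
  7 — main, line 44
  8 — merge_totals, line 31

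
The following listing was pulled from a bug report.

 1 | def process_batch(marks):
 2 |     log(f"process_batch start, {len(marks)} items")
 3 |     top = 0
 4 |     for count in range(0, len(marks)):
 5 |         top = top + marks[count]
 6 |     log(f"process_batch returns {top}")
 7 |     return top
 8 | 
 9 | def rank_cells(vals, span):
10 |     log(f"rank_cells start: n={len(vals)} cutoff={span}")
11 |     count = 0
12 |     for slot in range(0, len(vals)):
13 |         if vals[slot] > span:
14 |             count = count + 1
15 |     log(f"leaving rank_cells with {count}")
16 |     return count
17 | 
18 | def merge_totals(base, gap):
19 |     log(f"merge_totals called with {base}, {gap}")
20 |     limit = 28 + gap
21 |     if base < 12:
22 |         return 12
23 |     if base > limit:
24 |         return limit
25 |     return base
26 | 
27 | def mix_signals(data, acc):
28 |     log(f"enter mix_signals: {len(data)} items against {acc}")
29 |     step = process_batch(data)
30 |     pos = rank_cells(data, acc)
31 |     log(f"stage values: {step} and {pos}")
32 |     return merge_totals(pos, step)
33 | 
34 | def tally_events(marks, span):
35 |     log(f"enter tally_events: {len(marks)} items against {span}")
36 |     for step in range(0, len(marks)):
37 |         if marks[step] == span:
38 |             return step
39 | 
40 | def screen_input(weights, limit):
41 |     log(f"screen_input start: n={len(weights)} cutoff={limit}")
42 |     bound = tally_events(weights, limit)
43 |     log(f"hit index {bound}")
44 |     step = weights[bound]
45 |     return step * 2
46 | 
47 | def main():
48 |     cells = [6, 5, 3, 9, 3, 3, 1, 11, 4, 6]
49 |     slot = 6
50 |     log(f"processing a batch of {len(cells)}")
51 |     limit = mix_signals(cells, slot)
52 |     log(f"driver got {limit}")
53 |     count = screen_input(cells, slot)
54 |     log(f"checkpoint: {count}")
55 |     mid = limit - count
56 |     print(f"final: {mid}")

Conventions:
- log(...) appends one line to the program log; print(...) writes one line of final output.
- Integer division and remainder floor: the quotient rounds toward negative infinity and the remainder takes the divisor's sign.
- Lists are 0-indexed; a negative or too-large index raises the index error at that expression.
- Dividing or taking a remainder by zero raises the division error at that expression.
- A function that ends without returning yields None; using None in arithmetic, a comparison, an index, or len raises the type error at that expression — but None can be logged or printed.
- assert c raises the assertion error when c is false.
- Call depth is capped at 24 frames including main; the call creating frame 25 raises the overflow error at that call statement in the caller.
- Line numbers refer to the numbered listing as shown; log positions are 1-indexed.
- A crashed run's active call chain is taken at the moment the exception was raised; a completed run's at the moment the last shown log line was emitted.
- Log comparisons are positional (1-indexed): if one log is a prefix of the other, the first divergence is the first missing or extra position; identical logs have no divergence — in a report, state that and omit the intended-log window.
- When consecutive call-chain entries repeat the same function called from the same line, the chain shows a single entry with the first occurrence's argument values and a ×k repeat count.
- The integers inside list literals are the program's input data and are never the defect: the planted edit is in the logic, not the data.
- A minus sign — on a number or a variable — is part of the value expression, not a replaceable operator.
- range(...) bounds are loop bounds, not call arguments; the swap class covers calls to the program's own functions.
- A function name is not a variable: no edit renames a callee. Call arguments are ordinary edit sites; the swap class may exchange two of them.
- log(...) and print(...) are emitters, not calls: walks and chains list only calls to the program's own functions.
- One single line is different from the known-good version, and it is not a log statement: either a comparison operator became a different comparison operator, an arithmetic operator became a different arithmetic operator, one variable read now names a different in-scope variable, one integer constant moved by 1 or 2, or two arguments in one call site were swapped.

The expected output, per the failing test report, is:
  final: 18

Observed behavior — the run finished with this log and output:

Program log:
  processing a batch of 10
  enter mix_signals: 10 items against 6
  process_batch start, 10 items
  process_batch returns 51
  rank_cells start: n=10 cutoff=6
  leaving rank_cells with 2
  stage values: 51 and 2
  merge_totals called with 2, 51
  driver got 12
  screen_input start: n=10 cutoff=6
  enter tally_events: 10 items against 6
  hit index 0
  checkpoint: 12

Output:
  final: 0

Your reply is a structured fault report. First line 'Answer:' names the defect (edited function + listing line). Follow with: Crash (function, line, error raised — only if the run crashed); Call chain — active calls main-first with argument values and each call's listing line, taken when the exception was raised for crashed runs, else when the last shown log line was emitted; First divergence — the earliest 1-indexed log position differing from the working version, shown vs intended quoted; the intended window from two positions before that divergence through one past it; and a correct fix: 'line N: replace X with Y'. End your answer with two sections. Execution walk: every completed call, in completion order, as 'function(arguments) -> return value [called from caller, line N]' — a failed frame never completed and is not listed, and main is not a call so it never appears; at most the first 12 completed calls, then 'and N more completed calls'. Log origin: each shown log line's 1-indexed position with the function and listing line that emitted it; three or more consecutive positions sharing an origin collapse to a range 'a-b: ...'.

Answer: the defect is in mix_signals at line 32.
The tell: At log position 8 the runs split — shown 'merge_totals called with 2, 51', but the working version logs 'merge_totals called with 51, 2'.
Call chain: main.
First divergence: position 8; shown 'merge_totals called with 2, 51' vs intended 'merge_totals called with 51, 2'.
Intended log window:
  6: leaving rank_cells with 2
  7: stage values: 51 and 2
  8: merge_totals called with 51, 2
  9: driver got 30
Execution walk:
  process_batch([6, 5, 3, 9, 3, 3, 1, 11, 4, 6]) -> 51  [called from mix_signals, line 29]
  rank_cells([6, 5, 3, 9, 3, 3, 1, 11, 4, 6], 6) -> 2  [called from mix_signals, line 30]
  merge_totals(2, 51) -> 12  [called from mix_signals, line 32]
  mix_signals([6, 5, 3, 9, 3, 3, 1, 11, 4, 6], 6) -> 12  [called from main, line 51]
  tally_events([6, 5, 3, 9, 3, 3, 1, 11, 4, 6], 6) -> 0  [called from screen_input, line 42]
  screen_input([6, 5, 3, 9, 3, 3, 1, 11, 4, 6], 6) -> 12  [called from main, line 53]
Log origins:
  1: emitted by main (line 50)
  2: emitted by mix_signals (line 28)
  3: emitted by process_batch (line 2)
  4: emitted by process_batch (line 6)
  5: emitted by rank_cells (line 10)
  6: emitted by rank_cells (line 15)
  7: emitted by mix_signals (line 31)
  8: emitted by merge_totals (line 19)
  9: emitted by main (line 52)
  10: emitted by screen_input (line 41)
  11: emitted by tally_events (line 35)
  12: emitted by screen_input (line 43)
  13: emitted by main (line 54)
A correct fix: line 32: replace `merge_totals(pos, step)` with `merge_totals(step, pos)`.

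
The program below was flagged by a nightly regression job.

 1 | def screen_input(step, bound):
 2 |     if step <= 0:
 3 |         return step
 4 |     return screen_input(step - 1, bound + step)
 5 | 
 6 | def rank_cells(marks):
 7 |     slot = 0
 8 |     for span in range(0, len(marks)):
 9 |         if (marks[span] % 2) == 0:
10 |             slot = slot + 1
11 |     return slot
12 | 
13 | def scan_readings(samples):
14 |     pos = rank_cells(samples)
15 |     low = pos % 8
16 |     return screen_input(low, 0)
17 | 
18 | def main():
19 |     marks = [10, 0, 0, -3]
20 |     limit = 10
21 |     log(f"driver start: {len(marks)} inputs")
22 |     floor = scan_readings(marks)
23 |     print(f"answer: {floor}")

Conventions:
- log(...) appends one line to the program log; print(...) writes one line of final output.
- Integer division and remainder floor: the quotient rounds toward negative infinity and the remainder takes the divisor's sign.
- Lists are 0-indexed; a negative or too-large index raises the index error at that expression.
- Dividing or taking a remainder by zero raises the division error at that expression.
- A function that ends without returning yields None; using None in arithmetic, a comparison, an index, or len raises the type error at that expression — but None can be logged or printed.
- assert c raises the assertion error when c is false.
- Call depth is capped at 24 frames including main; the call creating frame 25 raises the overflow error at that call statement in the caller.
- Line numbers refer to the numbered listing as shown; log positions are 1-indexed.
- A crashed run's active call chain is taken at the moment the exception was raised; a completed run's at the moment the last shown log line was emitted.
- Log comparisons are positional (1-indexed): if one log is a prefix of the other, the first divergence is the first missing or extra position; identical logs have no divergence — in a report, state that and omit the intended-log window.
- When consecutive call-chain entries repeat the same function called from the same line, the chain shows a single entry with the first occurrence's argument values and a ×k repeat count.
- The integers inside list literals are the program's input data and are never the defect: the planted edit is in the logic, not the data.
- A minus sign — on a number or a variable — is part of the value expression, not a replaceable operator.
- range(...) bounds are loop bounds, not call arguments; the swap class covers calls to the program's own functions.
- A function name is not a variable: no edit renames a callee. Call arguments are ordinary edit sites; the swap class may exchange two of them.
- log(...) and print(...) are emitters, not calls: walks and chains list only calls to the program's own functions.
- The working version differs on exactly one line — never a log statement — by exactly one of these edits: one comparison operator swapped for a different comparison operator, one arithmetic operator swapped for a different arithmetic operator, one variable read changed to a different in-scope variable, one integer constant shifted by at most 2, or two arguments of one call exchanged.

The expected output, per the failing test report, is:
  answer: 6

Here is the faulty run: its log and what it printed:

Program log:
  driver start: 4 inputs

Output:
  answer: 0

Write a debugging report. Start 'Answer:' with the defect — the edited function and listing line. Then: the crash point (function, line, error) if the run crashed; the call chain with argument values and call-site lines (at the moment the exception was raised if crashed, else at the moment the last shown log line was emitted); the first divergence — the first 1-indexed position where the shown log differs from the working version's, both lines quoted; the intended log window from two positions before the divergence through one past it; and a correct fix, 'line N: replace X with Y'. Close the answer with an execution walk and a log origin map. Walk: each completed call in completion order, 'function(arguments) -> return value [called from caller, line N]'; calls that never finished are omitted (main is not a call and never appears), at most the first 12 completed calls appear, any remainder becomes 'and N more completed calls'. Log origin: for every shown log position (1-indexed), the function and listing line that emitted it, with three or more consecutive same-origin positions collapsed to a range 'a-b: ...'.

Answer: the defect is in screen_input at line 3.
Key observation: The two runs log identically and part ways only at the printed values.
Call chain: main.
First divergence: there is none — every log position agrees.
Execution walk:
  rank_cells([10, 0, 0, -3]) -> 3  [called from scan_readings, line 14]
  screen_input(0, 6) -> 0  [called from screen_input, line 4]
  screen_input(1, 5) -> 0  [called from screen_input, line 4]
  screen_input(2, 3) -> 0  [called from screen_input, line 4]
  screen_input(3, 0) -> 0  [called from scan_readings, line 16]
  scan_readings([10, 0, 0, -3]) -> 0  [called from main, line 22]
Log line origins:
  1: from main, line 21
A correct fix: line 3: replace `step` with `bound`.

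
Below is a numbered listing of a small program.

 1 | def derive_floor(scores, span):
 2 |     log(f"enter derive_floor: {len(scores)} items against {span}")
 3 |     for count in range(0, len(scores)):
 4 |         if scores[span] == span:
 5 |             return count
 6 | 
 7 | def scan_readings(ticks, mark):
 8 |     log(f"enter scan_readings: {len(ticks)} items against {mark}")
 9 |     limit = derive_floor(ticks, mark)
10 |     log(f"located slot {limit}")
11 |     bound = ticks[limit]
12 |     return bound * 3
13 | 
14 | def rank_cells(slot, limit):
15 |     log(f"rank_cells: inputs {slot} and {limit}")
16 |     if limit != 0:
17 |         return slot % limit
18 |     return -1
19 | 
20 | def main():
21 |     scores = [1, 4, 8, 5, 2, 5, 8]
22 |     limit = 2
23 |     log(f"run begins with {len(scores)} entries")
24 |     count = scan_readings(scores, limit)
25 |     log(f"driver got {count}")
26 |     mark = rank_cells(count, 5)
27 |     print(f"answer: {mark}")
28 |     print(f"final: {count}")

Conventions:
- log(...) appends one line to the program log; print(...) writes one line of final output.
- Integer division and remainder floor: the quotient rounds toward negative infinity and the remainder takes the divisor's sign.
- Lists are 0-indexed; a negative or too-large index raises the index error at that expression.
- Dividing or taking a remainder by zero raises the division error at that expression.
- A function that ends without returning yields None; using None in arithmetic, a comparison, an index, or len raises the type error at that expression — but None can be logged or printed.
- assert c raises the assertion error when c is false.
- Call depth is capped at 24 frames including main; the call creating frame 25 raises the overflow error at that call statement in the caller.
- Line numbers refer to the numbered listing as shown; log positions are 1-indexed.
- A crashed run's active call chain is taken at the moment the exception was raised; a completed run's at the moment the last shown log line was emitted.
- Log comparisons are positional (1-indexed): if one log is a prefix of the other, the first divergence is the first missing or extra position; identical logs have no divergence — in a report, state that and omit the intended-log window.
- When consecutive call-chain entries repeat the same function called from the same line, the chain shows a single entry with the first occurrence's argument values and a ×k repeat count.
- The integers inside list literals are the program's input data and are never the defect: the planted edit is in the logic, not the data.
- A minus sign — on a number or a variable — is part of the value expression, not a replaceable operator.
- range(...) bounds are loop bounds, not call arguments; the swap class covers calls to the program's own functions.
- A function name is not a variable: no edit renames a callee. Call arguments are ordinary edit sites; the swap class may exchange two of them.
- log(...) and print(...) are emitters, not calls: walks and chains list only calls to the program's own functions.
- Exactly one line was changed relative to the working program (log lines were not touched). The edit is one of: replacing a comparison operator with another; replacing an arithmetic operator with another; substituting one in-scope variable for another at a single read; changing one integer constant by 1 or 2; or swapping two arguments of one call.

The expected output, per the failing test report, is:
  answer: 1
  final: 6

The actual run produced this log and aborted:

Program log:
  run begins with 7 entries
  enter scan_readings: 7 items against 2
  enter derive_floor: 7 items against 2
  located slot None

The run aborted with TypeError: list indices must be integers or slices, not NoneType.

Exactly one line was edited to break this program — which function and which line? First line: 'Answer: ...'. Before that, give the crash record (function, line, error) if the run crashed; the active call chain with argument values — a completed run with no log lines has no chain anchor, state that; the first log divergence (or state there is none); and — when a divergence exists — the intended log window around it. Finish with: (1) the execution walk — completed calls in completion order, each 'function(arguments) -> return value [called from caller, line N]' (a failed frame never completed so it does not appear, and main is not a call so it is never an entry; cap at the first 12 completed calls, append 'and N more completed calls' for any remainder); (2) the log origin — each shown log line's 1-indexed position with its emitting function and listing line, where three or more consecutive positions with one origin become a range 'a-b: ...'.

Answer: the defect is in derive_floor at line 4.
Key observation: At log position 4 the runs split — shown 'located slot None', but the working version logs 'located slot 4'.
Crash: scan_readings, line 11, TypeError.
Call chain: main -> scan_readings([1, 4, 8, 5, 2, 5, 8], 2) (called at line 24).
First divergence: position 4 — the shown line 'located slot None' should read 'located slot 4'.
Intended log window:
  2: enter scan_readings: 7 items against 2
  3: enter derive_floor: 7 items against 2
  4: located slot 4
  5: driver got 6
Execution walk:
  derive_floor([1, 4, 8, 5, 2, 5, 8], 2) -> None  [called from scan_readings, line 9]
Log origin:
  1 — main, line 23
  2 — scan_readings, line 8
  3 — derive_floor, line 2
  4 — scan_readings, line 10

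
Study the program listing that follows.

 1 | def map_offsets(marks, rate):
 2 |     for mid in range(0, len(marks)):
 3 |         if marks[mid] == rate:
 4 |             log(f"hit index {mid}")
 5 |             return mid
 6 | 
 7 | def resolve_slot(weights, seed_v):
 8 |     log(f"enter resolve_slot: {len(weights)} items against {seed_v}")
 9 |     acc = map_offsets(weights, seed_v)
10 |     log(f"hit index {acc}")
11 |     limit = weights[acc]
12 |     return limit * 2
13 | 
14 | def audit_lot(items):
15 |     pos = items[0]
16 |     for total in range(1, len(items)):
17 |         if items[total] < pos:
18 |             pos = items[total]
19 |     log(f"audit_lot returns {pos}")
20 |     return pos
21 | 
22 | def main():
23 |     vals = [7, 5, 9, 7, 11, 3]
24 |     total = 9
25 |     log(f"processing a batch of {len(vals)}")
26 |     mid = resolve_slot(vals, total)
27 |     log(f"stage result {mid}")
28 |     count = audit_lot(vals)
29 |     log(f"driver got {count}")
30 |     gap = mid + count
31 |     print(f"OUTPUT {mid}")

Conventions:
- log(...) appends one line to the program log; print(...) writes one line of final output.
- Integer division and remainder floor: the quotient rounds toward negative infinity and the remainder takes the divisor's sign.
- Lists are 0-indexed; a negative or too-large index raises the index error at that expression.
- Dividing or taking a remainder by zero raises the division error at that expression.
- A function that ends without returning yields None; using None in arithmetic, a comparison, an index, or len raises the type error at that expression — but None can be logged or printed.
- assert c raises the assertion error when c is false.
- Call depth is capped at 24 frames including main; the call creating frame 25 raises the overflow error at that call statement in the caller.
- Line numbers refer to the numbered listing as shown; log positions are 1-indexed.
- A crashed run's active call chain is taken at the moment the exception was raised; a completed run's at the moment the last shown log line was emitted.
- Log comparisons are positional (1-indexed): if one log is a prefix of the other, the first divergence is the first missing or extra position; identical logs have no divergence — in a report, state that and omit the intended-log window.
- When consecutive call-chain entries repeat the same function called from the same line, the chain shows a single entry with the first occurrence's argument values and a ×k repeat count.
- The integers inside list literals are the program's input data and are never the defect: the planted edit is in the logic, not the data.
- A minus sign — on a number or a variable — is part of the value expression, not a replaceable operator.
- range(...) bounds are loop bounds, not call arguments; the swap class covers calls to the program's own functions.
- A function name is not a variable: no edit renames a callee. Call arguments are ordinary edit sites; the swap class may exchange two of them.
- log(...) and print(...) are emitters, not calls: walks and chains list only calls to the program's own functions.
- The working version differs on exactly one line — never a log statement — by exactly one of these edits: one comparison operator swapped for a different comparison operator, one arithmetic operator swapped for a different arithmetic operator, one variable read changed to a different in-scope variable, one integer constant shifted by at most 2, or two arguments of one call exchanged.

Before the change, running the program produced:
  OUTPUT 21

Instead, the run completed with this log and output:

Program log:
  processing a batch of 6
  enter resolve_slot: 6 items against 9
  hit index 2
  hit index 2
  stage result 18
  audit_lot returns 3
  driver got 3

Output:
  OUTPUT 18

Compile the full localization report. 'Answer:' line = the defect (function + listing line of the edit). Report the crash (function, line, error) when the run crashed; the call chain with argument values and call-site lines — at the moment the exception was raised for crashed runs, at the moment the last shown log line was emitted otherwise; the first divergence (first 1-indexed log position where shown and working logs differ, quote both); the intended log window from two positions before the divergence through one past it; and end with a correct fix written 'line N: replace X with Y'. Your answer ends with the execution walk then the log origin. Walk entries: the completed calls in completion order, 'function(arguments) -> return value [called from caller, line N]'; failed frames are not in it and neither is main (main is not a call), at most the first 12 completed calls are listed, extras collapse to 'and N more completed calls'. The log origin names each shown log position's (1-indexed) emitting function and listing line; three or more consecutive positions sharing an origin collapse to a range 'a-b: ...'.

Answer: the defect is in main at line 31.
Core observation: Log streams are identical — the defect surfaces only in the printed output.
Call chain: main.
First divergence: there is none — every log position agrees.
Execution walk:
  map_offsets([7, 5, 9, 7, 11, 3], 9) -> 2  [called from resolve_slot, line 9]
  resolve_slot([7, 5, 9, 7, 11, 3], 9) -> 18  [called from main, line 26]
  audit_lot([7, 5, 9, 7, 11, 3]) -> 3  [called from main, line 28]
Log line origins:
  1: logged in main at line 25
  2: logged in resolve_slot at line 8
  3: logged in map_offsets at line 4
  4: logged in resolve_slot at line 10
  5: logged in main at line 27
  6: logged in audit_lot at line 19
  7: logged in main at line 29
A correct fix: line 31: replace `mid` with `gap`.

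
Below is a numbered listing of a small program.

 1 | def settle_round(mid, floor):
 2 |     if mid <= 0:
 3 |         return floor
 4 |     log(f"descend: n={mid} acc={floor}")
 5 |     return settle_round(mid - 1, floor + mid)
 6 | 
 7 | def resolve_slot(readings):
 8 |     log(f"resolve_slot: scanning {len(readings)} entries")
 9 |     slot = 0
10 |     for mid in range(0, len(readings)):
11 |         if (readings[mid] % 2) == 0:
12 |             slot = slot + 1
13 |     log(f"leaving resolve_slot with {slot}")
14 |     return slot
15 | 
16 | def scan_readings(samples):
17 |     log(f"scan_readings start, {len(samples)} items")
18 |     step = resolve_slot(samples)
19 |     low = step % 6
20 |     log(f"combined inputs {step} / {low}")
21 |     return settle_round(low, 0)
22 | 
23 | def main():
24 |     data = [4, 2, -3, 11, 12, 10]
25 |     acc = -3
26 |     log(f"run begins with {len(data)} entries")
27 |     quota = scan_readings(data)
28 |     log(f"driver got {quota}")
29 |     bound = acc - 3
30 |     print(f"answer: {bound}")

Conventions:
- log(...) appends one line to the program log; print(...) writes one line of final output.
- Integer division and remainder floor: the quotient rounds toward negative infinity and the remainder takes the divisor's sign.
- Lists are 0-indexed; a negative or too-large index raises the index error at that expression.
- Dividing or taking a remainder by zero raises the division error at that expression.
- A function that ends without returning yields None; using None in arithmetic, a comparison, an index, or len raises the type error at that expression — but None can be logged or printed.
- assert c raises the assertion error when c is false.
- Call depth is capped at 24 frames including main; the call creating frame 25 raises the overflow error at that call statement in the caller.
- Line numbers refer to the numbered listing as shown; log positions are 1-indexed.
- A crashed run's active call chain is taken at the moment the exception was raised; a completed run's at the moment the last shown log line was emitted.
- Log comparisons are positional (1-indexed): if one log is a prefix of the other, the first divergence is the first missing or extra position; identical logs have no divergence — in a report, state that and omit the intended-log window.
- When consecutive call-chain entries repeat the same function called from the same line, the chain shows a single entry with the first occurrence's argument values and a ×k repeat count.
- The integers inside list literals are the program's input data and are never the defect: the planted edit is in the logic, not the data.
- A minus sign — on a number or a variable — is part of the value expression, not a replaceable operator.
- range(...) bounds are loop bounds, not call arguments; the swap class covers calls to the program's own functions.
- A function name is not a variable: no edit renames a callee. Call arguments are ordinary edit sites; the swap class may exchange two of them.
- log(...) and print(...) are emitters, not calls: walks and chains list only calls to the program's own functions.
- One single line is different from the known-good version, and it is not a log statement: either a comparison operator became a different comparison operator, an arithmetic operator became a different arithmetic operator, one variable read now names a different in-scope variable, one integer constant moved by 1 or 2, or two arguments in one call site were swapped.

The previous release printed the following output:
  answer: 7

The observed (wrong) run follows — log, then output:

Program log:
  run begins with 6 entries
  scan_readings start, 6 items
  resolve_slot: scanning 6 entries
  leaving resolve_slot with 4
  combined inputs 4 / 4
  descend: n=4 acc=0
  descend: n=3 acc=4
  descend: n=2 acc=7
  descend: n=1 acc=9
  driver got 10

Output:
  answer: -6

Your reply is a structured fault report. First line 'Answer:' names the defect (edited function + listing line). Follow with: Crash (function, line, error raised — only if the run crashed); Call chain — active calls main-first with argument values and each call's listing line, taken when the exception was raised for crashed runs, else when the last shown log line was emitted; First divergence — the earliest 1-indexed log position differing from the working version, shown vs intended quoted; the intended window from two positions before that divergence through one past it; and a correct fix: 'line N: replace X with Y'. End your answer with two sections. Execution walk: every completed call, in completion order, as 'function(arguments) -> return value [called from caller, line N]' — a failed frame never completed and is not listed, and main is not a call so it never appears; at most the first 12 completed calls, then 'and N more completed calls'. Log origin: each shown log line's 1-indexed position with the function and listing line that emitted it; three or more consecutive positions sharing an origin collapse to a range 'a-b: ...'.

Answer: the defect is in main at line 29.
Key fact: The logs agree in full; only the final output differs.
Call chain: main.
First divergence: none — the logs agree in full.
Execution walk:
  resolve_slot([4, 2, -3, 11, 12, 10]) -> 4  [called from scan_readings, line 18]
  settle_round(0, 10) -> 10  [called from settle_round, line 5]
  settle_round(1, 9) -> 10  [called from settle_round, line 5]
  settle_round(2, 7) -> 10  [called from settle_round, line 5]
  settle_round(3, 4) -> 10  [called from settle_round, line 5]
  settle_round(4, 0) -> 10  [called from scan_readings, line 21]
  scan_readings([4, 2, -3, 11, 12, 10]) -> 10  [called from main, line 27]
Log line origins:
  1 — main, line 26
  2 — scan_readings, line 17
  3 — resolve_slot, line 8
  4 — resolve_slot, line 13
  5 — scan_readings, line 20
  6-9 — settle_round, line 4
  10 — main, line 28
A correct fix: line 29: replace `acc` with `quota`.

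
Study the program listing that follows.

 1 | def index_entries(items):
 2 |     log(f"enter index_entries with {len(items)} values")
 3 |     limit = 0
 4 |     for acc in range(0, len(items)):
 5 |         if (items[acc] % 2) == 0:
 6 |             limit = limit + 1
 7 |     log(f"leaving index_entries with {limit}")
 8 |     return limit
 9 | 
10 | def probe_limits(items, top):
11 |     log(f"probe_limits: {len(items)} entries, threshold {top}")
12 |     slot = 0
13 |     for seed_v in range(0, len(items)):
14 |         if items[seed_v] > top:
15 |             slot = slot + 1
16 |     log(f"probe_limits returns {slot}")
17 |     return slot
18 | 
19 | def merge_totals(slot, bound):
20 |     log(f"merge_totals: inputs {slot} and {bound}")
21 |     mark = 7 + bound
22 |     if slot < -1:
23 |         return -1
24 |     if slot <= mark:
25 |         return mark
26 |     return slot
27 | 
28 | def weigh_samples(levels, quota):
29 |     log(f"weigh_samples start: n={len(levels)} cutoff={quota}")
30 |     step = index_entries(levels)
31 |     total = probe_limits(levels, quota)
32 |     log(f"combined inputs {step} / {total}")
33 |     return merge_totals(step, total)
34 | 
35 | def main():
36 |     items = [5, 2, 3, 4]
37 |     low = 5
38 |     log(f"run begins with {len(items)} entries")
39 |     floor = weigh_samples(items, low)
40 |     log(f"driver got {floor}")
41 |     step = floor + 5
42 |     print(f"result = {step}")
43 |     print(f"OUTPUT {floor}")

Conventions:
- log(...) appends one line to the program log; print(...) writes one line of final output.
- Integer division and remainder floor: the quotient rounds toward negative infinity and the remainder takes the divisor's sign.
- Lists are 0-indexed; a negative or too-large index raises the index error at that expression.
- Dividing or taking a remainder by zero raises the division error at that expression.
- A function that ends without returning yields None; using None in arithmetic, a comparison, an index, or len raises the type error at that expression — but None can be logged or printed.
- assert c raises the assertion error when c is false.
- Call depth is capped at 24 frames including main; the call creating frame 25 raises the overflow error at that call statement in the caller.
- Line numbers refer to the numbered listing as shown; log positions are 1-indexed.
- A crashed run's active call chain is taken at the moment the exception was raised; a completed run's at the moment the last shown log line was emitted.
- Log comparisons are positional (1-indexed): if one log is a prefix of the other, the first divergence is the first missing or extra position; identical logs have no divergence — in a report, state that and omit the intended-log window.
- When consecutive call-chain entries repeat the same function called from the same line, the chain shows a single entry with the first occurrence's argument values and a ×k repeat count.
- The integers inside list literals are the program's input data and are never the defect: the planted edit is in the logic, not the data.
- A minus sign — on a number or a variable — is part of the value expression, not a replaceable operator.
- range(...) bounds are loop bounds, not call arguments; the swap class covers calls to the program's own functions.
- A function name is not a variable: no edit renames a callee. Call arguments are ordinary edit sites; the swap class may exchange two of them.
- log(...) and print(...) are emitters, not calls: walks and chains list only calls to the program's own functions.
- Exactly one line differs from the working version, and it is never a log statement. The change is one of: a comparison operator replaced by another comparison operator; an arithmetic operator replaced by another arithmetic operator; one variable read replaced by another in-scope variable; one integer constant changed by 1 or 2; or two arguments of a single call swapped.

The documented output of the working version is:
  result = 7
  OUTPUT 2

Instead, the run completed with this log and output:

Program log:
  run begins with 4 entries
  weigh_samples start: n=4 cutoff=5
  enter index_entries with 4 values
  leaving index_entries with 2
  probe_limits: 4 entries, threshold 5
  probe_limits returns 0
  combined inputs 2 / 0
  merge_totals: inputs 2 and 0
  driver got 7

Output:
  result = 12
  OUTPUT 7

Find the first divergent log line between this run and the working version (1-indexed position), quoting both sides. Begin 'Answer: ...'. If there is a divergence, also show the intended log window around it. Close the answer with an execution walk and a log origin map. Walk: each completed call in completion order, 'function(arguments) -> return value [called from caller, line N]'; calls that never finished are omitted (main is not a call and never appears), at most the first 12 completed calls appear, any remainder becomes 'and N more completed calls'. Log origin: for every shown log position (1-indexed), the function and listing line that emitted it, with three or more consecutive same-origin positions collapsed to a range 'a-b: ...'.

Answer: position 9 — the shown line 'driver got 7' should read 'driver got 2'.
Intended log window:
  7: combined inputs 2 / 0
  8: merge_totals: inputs 2 and 0
  9: driver got 2
Execution walk:
  index_entries([5, 2, 3, 4]) -> 2  [called from weigh_samples, line 30]
  probe_limits([5, 2, 3, 4], 5) -> 0  [called from weigh_samples, line 31]
  merge_totals(2, 0) -> 7  [called from weigh_samples, line 33]
  weigh_samples([5, 2, 3, 4], 5) -> 7  [called from main, line 39]
Origin of each log line:
  1: emitted by main (line 38)
  2: emitted by weigh_samples (line 29)
  3: emitted by index_entries (line 2)
  4: emitted by index_entries (line 7)
  5: emitted by probe_limits (line 11)
  6: emitted by probe_limits (line 16)
  7: emitted by weigh_samples (line 32)
  8: emitted by merge_totals (line 20)
  9: emitted by main (line 40)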